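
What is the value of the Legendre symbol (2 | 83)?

-1

Pull out 2: since 83 ≡ 3 (mod 8), (2/83) = -1.
Reached (1/83) = 1. Collecting the sign flips along the way, the symbol is -1.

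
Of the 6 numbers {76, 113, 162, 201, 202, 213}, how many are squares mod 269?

2

(76/269) = -1 → non-residue.
(113/269) = -1 → non-residue.
(162/269) = -1 → non-residue.
(201/269) = -1 → non-residue.
(202/269) = +1 → QR.
(213/269) = +1 → QR.
Total quadratic residues among the 6: 2.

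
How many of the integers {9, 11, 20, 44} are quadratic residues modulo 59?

(9/59) = +1 → QR.
(11/59) = -1 → non-residue.
(20/59) = +1 → QR.
(44/59) = -1 → non-residue.
Total quadratic residues among the 4: 2.

2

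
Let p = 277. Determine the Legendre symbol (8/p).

Pull out 2^3: since 277 ≡ 5 (mod 8), (2/277) = -1, so (2/277)^3 = -1.
Reached (1/277) = 1. Collecting the sign flips along the way, the symbol is -1.

-1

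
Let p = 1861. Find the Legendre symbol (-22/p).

1

First reduce: -22 ≡ 1839 (mod 1861).
Reciprocity: 1839 ≡ 3 and 1861 ≡ 1 (mod 4), so (1839/1861) = +(1861/1839).
Reduce top mod 1839: now compute (22/1839).
Pull out 2: since 1839 ≡ 7 (mod 8), (2/1839) = +1.
Reciprocity: 11 ≡ 3 and 1839 ≡ 3 (mod 4), so (11/1839) = −(1839/11).
Reduce top mod 11: now compute (2/11).
Pull out 2: since 11 ≡ 3 (mod 8), (2/11) = -1.
Reached (1/11) = 1. Collecting the sign flips along the way, the symbol is +1.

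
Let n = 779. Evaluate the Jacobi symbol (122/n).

Pull out 2: since 779 ≡ 3 (mod 8), (2/779) = -1.
Reciprocity: 61 ≡ 1 and 779 ≡ 3 (mod 4), so (61/779) = +(779/61).
Reduce top mod 61: now compute (47/61).
Reciprocity: 47 ≡ 3 and 61 ≡ 1 (mod 4), so (47/61) = +(61/47).
Reduce top mod 47: now compute (14/47).
Pull out 2: since 47 ≡ 7 (mod 8), (2/47) = +1.
Reciprocity: 7 ≡ 3 and 47 ≡ 3 (mod 4), so (7/47) = −(47/7).
Reduce top mod 7: now compute (5/7).
Reciprocity: 5 ≡ 1 and 7 ≡ 3 (mod 4), so (5/7) = +(7/5).
Reduce top mod 5: now compute (2/5).
Pull out 2: since 5 ≡ 5 (mod 8), (2/5) = -1.
Reached (1/5) = 1. Collecting the sign flips along the way, the symbol is -1.

-1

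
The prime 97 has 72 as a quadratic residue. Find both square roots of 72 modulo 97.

13, 84

97 ≡ 1 (mod 4), so we find a root by search.
Trying successive values, 13² = 169 ≡ 72 (mod 97). The other root is 97 − 13 = 84.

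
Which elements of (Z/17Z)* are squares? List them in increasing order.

Square k = 1,…,8 (k and 17−k give the same square):
1²=1, 2²=4, 3²=9, 4²=16, 5²≡8, 6²≡2, 7²≡15, 8²≡13 (mod 17).
So the quadratic residues mod 17 are {1, 2, 4, 8, 9, 13, 15, 16}.

1,2,4,8,9,13,15,16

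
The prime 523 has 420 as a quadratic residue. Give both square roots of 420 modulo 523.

Since 523 ≡ 3 (mod 4), a square root of 420 is 420^((523+1)/4) = 420^131 mod 523.
Repeated squaring: 420^2≡149, 420^4≡235, 420^8≡310, 420^16≡391, 420^32≡165, 420^64≡29, 420^128≡318 (mod 523).
420^131 = 420^(128+2+1) ≡ 290 (mod 523).
Check: 290² = 84100 ≡ 420 (mod 523). The two roots are 233 and 290.

233, 290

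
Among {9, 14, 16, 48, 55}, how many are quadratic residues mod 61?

4

(9/61) = +1 → QR.
(14/61) = +1 → QR.
(16/61) = +1 → QR.
(48/61) = +1 → QR.
(55/61) = -1 → non-residue.
Total quadratic residues among the 5: 4.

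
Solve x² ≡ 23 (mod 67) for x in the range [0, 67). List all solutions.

31, 36

Since 67 ≡ 3 (mod 4), a square root of 23 is 23^((67+1)/4) = 23^17 mod 67.
Repeated squaring: 23^2≡60, 23^4≡49, 23^8≡56, 23^16≡54 (mod 67).
23^17 = 23^(16+1) ≡ 36 (mod 67).
Check: 36² = 1296 ≡ 23 (mod 67). The two roots are 31 and 36.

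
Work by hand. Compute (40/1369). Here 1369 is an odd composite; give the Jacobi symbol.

1

Pull out 2^3: since 1369 ≡ 1 (mod 8), (2/1369) = +1, so (2/1369)^3 = +1.
Reciprocity: 5 ≡ 1 and 1369 ≡ 1 (mod 4), so (5/1369) = +(1369/5).
Reduce top mod 5: now compute (4/5).
Pull out 2^2: since 5 ≡ 5 (mod 8), (2/5) = -1, so (2/5)^2 = +1.
Reached (1/5) = 1. Collecting the sign flips along the way, the symbol is +1.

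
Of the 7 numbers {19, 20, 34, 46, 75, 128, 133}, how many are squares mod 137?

4

(19/137) = +1 → QR.
(20/137) = -1 → non-residue.
(34/137) = +1 → QR.
(46/137) = -1 → non-residue.
(75/137) = -1 → non-residue.
(128/137) = +1 → QR.
(133/137) = +1 → QR.
Total quadratic residues among the 7: 4.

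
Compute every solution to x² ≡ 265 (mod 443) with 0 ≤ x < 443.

Since 443 ≡ 3 (mod 4), a square root of 265 is 265^((443+1)/4) = 265^111 mod 443.
Repeated squaring: 265^2≡231, 265^4≡201, 265^8≡88, 265^16≡213, 265^32≡183, 265^64≡264 (mod 443).
265^111 = 265^(64+32+8+4+2+1) ≡ 321 (mod 443).
Check: 321² = 103041 ≡ 265 (mod 443). The two roots are 122 and 321.

122, 321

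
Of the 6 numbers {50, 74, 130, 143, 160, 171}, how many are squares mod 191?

3

(50/191) = +1 → QR.
(74/191) = -1 → non-residue.
(130/191) = +1 → QR.
(143/191) = -1 → non-residue.
(160/191) = +1 → QR.
(171/191) = -1 → non-residue.
Total quadratic residues among the 6: 3.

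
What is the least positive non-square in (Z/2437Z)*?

2

(2/2437) = −1, so 2 is the smallest positive non-residue mod 2437.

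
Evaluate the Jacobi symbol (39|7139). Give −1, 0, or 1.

Reciprocity: 39 ≡ 3 and 7139 ≡ 3 (mod 4), so (39/7139) = −(7139/39).
Reduce top mod 39: now compute (2/39).
Pull out 2: since 39 ≡ 7 (mod 8), (2/39) = +1.
Reached (1/39) = 1. Collecting the sign flips along the way, the symbol is -1.

-1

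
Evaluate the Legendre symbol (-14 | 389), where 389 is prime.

Euler's criterion: (-14/389) ≡ 375^194 (mod 389).
375^2 ≡ 196 (mod 389)
375^4 ≡ 294 (mod 389)
375^8 ≡ 78 (mod 389)
375^16 ≡ 249 (mod 389)
375^32 ≡ 150 (mod 389)
375^64 ≡ 327 (mod 389)
375^128 ≡ 343 (mod 389)
375^194 = 375^(128+64+2) ≡ 388 (mod 389).
Result is 388 ≡ −1, so (-14/389) = −1.

-1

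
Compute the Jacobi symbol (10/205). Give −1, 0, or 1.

Pull out 2: since 205 ≡ 5 (mod 8), (2/205) = -1.
Reciprocity: 5 ≡ 1 and 205 ≡ 1 (mod 4), so (5/205) = +(205/5).
Reduce top mod 5: now compute (0/5).
Top reduces to 0: gcd > 1, so the symbol is 0.

0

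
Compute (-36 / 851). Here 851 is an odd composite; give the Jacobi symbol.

-1

First reduce: -36 ≡ 815 (mod 851).
Reciprocity: 815 ≡ 3 and 851 ≡ 3 (mod 4), so (815/851) = −(851/815).
Reduce top mod 815: now compute (36/815).
Pull out 2^2: since 815 ≡ 7 (mod 8), (2/815) = +1, so (2/815)^2 = +1.
Reciprocity: 9 ≡ 1 and 815 ≡ 3 (mod 4), so (9/815) = +(815/9).
Reduce top mod 9: now compute (5/9).
Reciprocity: 5 ≡ 1 and 9 ≡ 1 (mod 4), so (5/9) = +(9/5).
Reduce top mod 5: now compute (4/5).
Pull out 2^2: since 5 ≡ 5 (mod 8), (2/5) = -1, so (2/5)^2 = +1.
Reached (1/5) = 1. Collecting the sign flips along the way, the symbol is -1.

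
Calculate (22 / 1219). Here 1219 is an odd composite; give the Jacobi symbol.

Pull out 2: since 1219 ≡ 3 (mod 8), (2/1219) = -1.
Reciprocity: 11 ≡ 3 and 1219 ≡ 3 (mod 4), so (11/1219) = −(1219/11).
Reduce top mod 11: now compute (9/11).
Reciprocity: 9 ≡ 1 and 11 ≡ 3 (mod 4), so (9/11) = +(11/9).
Reduce top mod 9: now compute (2/9).
Pull out 2: since 9 ≡ 1 (mod 8), (2/9) = +1.
Reached (1/9) = 1. Collecting the sign flips along the way, the symbol is +1.

1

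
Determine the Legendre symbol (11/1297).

-1

Reciprocity: 11 ≡ 3 and 1297 ≡ 1 (mod 4), so (11/1297) = +(1297/11).
Reduce top mod 11: now compute (10/11).
Pull out 2: since 11 ≡ 3 (mod 8), (2/11) = -1.
Reciprocity: 5 ≡ 1 and 11 ≡ 3 (mod 4), so (5/11) = +(11/5).
Reduce top mod 5: now compute (1/5).
Reached (1/5) = 1. Collecting the sign flips along the way, the symbol is -1.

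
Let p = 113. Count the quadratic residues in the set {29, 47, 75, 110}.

0

(29/113) = -1 → non-residue.
(47/113) = -1 → non-residue.
(75/113) = -1 → non-residue.
(110/113) = -1 → non-residue.
Total quadratic residues among the 4: 0.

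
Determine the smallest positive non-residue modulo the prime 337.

(2/337) = +1, so 2 is a residue.
(3/337) = +1, so 3 is a residue.
(4/337) = +1, so 4 is a residue.
(5/337) = −1, so 5 is the smallest positive non-residue mod 337.

5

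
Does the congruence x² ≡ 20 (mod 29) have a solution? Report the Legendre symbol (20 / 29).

Pull out 2^2: since 29 ≡ 5 (mod 8), (2/29) = -1, so (2/29)^2 = +1.
Reciprocity: 5 ≡ 1 and 29 ≡ 1 (mod 4), so (5/29) = +(29/5).
Reduce top mod 5: now compute (4/5).
Pull out 2^2: since 5 ≡ 5 (mod 8), (2/5) = -1, so (2/5)^2 = +1.
Reached (1/5) = 1. Collecting the sign flips along the way, the symbol is +1.

1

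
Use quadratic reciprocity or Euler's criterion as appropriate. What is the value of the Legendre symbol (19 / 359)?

-1

Reciprocity: 19 ≡ 3 and 359 ≡ 3 (mod 4), so (19/359) = −(359/19).
Reduce top mod 19: now compute (17/19).
Reciprocity: 17 ≡ 1 and 19 ≡ 3 (mod 4), so (17/19) = +(19/17).
Reduce top mod 17: now compute (2/17).
Pull out 2: since 17 ≡ 1 (mod 8), (2/17) = +1.
Reached (1/17) = 1. Collecting the sign flips along the way, the symbol is -1.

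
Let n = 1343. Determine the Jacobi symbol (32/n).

1

Pull out 2^5: since 1343 ≡ 7 (mod 8), (2/1343) = +1, so (2/1343)^5 = +1.
Reached (1/1343) = 1. Collecting the sign flips along the way, the symbol is +1.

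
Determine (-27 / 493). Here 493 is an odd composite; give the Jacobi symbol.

First reduce: -27 ≡ 466 (mod 493).
Pull out 2: since 493 ≡ 5 (mod 8), (2/493) = -1.
Reciprocity: 233 ≡ 1 and 493 ≡ 1 (mod 4), so (233/493) = +(493/233).
Reduce top mod 233: now compute (27/233).
Reciprocity: 27 ≡ 3 and 233 ≡ 1 (mod 4), so (27/233) = +(233/27).
Reduce top mod 27: now compute (17/27).
Reciprocity: 17 ≡ 1 and 27 ≡ 3 (mod 4), so (17/27) = +(27/17).
Reduce top mod 17: now compute (10/17).
Pull out 2: since 17 ≡ 1 (mod 8), (2/17) = +1.
Reciprocity: 5 ≡ 1 and 17 ≡ 1 (mod 4), so (5/17) = +(17/5).
Reduce top mod 5: now compute (2/5).
Pull out 2: since 5 ≡ 5 (mod 8), (2/5) = -1.
Reached (1/5) = 1. Collecting the sign flips along the way, the symbol is +1.

1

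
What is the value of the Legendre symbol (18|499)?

Pull out 2: since 499 ≡ 3 (mod 8), (2/499) = -1.
Reciprocity: 9 ≡ 1 and 499 ≡ 3 (mod 4), so (9/499) = +(499/9).
Reduce top mod 9: now compute (4/9).
Pull out 2^2: since 9 ≡ 1 (mod 8), (2/9) = +1, so (2/9)^2 = +1.
Reached (1/9) = 1. Collecting the sign flips along the way, the symbol is -1.

-1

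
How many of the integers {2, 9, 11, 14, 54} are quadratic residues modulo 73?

3

(2/73) = +1 → QR.
(9/73) = +1 → QR.
(11/73) = -1 → non-residue.
(14/73) = -1 → non-residue.
(54/73) = +1 → QR.
Total quadratic residues among the 5: 3.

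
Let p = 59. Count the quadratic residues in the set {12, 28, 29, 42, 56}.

(12/59) = +1 → QR.
(28/59) = +1 → QR.
(29/59) = +1 → QR.
(42/59) = -1 → non-residue.
(56/59) = -1 → non-residue.
Total quadratic residues among the 5: 3.

3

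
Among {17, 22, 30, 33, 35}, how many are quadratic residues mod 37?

(17/37) = -1 → non-residue.
(22/37) = -1 → non-residue.
(30/37) = +1 → QR.
(33/37) = +1 → QR.
(35/37) = -1 → non-residue.
Total quadratic residues among the 5: 2.

2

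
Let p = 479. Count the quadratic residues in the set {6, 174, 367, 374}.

1

(6/479) = +1 → QR.
(174/479) = -1 → non-residue.
(367/479) = -1 → non-residue.
(374/479) = -1 → non-residue.
Total quadratic residues among the 4: 1.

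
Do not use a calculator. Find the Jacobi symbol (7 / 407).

Reciprocity: 7 ≡ 3 and 407 ≡ 3 (mod 4), so (7/407) = −(407/7).
Reduce top mod 7: now compute (1/7).
Reached (1/7) = 1. Collecting the sign flips along the way, the symbol is -1.

-1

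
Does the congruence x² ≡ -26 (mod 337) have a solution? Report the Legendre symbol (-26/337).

First reduce: -26 ≡ 311 (mod 337).
Reciprocity: 311 ≡ 3 and 337 ≡ 1 (mod 4), so (311/337) = +(337/311).
Reduce top mod 311: now compute (26/311).
Pull out 2: since 311 ≡ 7 (mod 8), (2/311) = +1.
Reciprocity: 13 ≡ 1 and 311 ≡ 3 (mod 4), so (13/311) = +(311/13).
Reduce top mod 13: now compute (12/13).
Pull out 2^2: since 13 ≡ 5 (mod 8), (2/13) = -1, so (2/13)^2 = +1.
Reciprocity: 3 ≡ 3 and 13 ≡ 1 (mod 4), so (3/13) = +(13/3).
Reduce top mod 3: now compute (1/3).
Reached (1/3) = 1. Collecting the sign flips along the way, the symbol is +1.

1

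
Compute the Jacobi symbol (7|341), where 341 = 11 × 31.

-1

Reciprocity: 7 ≡ 3 and 341 ≡ 1 (mod 4), so (7/341) = +(341/7).
Reduce top mod 7: now compute (5/7).
Reciprocity: 5 ≡ 1 and 7 ≡ 3 (mod 4), so (5/7) = +(7/5).
Reduce top mod 5: now compute (2/5).
Pull out 2: since 5 ≡ 5 (mod 8), (2/5) = -1.
Reached (1/5) = 1. Collecting the sign flips along the way, the symbol is -1.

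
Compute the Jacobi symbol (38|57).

0

Pull out 2: since 57 ≡ 1 (mod 8), (2/57) = +1.
Reciprocity: 19 ≡ 3 and 57 ≡ 1 (mod 4), so (19/57) = +(57/19).
Reduce top mod 19: now compute (0/19).
Top reduces to 0: gcd > 1, so the symbol is 0.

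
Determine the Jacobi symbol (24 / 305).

Pull out 2^3: since 305 ≡ 1 (mod 8), (2/305) = +1, so (2/305)^3 = +1.
Reciprocity: 3 ≡ 3 and 305 ≡ 1 (mod 4), so (3/305) = +(305/3).
Reduce top mod 3: now compute (2/3).
Pull out 2: since 3 ≡ 3 (mod 8), (2/3) = -1.
Reached (1/3) = 1. Collecting the sign flips along the way, the symbol is -1.

-1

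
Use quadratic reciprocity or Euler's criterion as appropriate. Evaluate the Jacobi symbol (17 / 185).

Reciprocity: 17 ≡ 1 and 185 ≡ 1 (mod 4), so (17/185) = +(185/17).
Reduce top mod 17: now compute (15/17).
Reciprocity: 15 ≡ 3 and 17 ≡ 1 (mod 4), so (15/17) = +(17/15).
Reduce top mod 15: now compute (2/15).
Pull out 2: since 15 ≡ 7 (mod 8), (2/15) = +1.
Reached (1/15) = 1. Collecting the sign flips along the way, the symbol is +1.

1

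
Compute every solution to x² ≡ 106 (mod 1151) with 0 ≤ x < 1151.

Since 1151 ≡ 3 (mod 4), a square root of 106 is 106^((1151+1)/4) = 106^288 mod 1151.
Repeated squaring: 106^2≡877, 106^4≡261, 106^8≡212, 106^16≡55, 106^32≡723, 106^64≡175, 106^128≡699, 106^256≡577 (mod 1151).
106^288 = 106^(256+32) ≡ 509 (mod 1151).
Check: 509² = 259081 ≡ 106 (mod 1151). The two roots are 509 and 642.

509, 642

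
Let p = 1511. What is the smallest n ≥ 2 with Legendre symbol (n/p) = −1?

11

(2/1511) = +1, so 2 is a residue.
(3/1511) = +1, so 3 is a residue.
(4/1511) = +1, so 4 is a residue.
(5/1511) = +1, so 5 is a residue.
(6/1511) = +1, so 6 is a residue.
(7/1511) = +1, so 7 is a residue.
(8/1511) = +1, so 8 is a residue.
(9/1511) = +1, so 9 is a residue.
(10/1511) = +1, so 10 is a residue.
(11/1511) = −1, so 11 is the smallest positive non-residue mod 1511.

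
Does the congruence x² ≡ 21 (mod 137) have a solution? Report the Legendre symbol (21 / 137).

-1

Reciprocity: 21 ≡ 1 and 137 ≡ 1 (mod 4), so (21/137) = +(137/21).
Reduce top mod 21: now compute (11/21).
Reciprocity: 11 ≡ 3 and 21 ≡ 1 (mod 4), so (11/21) = +(21/11).
Reduce top mod 11: now compute (10/11).
Pull out 2: since 11 ≡ 3 (mod 8), (2/11) = -1.
Reciprocity: 5 ≡ 1 and 11 ≡ 3 (mod 4), so (5/11) = +(11/5).
Reduce top mod 5: now compute (1/5).
Reached (1/5) = 1. Collecting the sign flips along the way, the symbol is -1.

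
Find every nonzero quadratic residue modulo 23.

1, 2, 3, 4, 6, 8, 9, 12, 13, 16, 18

Square k = 1,…,11 (k and 23−k give the same square):
1²=1, 2²=4, 3²=9, 4²=16, 5²≡2, 6²≡13, 7²≡3, 8²≡18, 9²≡12, 10²≡8, 11²≡6 (mod 23).
So the quadratic residues mod 23 are {1, 2, 3, 4, 6, 8, 9, 12, 13, 16, 18}.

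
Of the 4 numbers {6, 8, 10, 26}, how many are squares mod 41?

(6/41) = -1 → non-residue.
(8/41) = +1 → QR.
(10/41) = +1 → QR.
(26/41) = -1 → non-residue.
Total quadratic residues among the 4: 2.

2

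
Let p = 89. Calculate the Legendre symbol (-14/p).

Euler's criterion: (-14/89) ≡ 75^44 (mod 89).
75^2 ≡ 18 (mod 89)
75^4 ≡ 57 (mod 89)
75^8 ≡ 45 (mod 89)
75^16 ≡ 67 (mod 89)
75^32 ≡ 39 (mod 89)
75^44 = 75^(32+8+4) ≡ 88 (mod 89).
Result is 88 ≡ −1, so (-14/89) = −1.

-1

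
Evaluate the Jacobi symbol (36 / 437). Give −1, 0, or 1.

1

Pull out 2^2: since 437 ≡ 5 (mod 8), (2/437) = -1, so (2/437)^2 = +1.
Reciprocity: 9 ≡ 1 and 437 ≡ 1 (mod 4), so (9/437) = +(437/9).
Reduce top mod 9: now compute (5/9).
Reciprocity: 5 ≡ 1 and 9 ≡ 1 (mod 4), so (5/9) = +(9/5).
Reduce top mod 5: now compute (4/5).
Pull out 2^2: since 5 ≡ 5 (mod 8), (2/5) = -1, so (2/5)^2 = +1.
Reached (1/5) = 1. Collecting the sign flips along the way, the symbol is +1.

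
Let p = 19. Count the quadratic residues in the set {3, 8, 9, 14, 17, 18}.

2

(3/19) = -1 → non-residue.
(8/19) = -1 → non-residue.
(9/19) = +1 → QR.
(14/19) = -1 → non-residue.
(17/19) = +1 → QR.
(18/19) = -1 → non-residue.
Total quadratic residues among the 6: 2.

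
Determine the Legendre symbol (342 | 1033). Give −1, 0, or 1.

Pull out 2: since 1033 ≡ 1 (mod 8), (2/1033) = +1.
Reciprocity: 171 ≡ 3 and 1033 ≡ 1 (mod 4), so (171/1033) = +(1033/171).
Reduce top mod 171: now compute (7/171).
Reciprocity: 7 ≡ 3 and 171 ≡ 3 (mod 4), so (7/171) = −(171/7).
Reduce top mod 7: now compute (3/7).
Reciprocity: 3 ≡ 3 and 7 ≡ 3 (mod 4), so (3/7) = −(7/3).
Reduce top mod 3: now compute (1/3).
Reached (1/3) = 1. Collecting the sign flips along the way, the symbol is +1.

1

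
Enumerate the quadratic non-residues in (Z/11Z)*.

Square k = 1,…,5 (k and 11−k give the same square):
1²=1, 2²=4, 3²=9, 4²≡5, 5²≡3 (mod 11).
The residues are {1, 3, 4, 5, 9}; the non-residues are the remaining 5 nonzero classes.

2,6,7,8,10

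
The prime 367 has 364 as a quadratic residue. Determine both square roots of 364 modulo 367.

Since 367 ≡ 3 (mod 4), a square root of 364 is 364^((367+1)/4) = 364^92 mod 367.
Repeated squaring: 364^2≡9, 364^4≡81, 364^8≡322, 364^16≡190, 364^32≡134, 364^64≡340 (mod 367).
364^92 = 364^(64+16+8+4) ≡ 200 (mod 367).
Check: 200² = 40000 ≡ 364 (mod 367). The two roots are 167 and 200.

167, 200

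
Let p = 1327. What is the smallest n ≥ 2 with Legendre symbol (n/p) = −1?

(2/1327) = +1, so 2 is a residue.
(3/1327) = −1, so 3 is the smallest positive non-residue mod 1327.

3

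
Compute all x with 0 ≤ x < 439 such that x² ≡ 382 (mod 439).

203, 236

Since 439 ≡ 3 (mod 4), a square root of 382 is 382^((439+1)/4) = 382^110 mod 439.
Repeated squaring: 382^2≡176, 382^4≡246, 382^8≡373, 382^16≡405, 382^32≡278, 382^64≡20 (mod 439).
382^110 = 382^(64+32+8+4+2) ≡ 203 (mod 439).
Check: 203² = 41209 ≡ 382 (mod 439). The two roots are 203 and 236.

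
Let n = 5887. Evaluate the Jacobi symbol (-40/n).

1

First reduce: -40 ≡ 5847 (mod 5887).
Reciprocity: 5847 ≡ 3 and 5887 ≡ 3 (mod 4), so (5847/5887) = −(5887/5847).
Reduce top mod 5847: now compute (40/5847).
Pull out 2^3: since 5847 ≡ 7 (mod 8), (2/5847) = +1, so (2/5847)^3 = +1.
Reciprocity: 5 ≡ 1 and 5847 ≡ 3 (mod 4), so (5/5847) = +(5847/5).
Reduce top mod 5: now compute (2/5).
Pull out 2: since 5 ≡ 5 (mod 8), (2/5) = -1.
Reached (1/5) = 1. Collecting the sign flips along the way, the symbol is +1.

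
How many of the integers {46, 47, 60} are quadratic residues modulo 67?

(46/67) = -1 → non-residue.
(47/67) = +1 → QR.
(60/67) = +1 → QR.
Total quadratic residues among the 3: 2.

2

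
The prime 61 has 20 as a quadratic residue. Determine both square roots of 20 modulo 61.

9, 52

61 ≡ 1 (mod 4), so we find a root by search.
Trying successive values, 9² = 81 ≡ 20 (mod 61). The other root is 61 − 9 = 52.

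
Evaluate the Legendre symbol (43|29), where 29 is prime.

-1

First reduce: 43 ≡ 14 (mod 29).
Pull out 2: since 29 ≡ 5 (mod 8), (2/29) = -1.
Reciprocity: 7 ≡ 3 and 29 ≡ 1 (mod 4), so (7/29) = +(29/7).
Reduce top mod 7: now compute (1/7).
Reached (1/7) = 1. Collecting the sign flips along the way, the symbol is -1.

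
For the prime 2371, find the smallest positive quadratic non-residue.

(2/2371) = −1, so 2 is the smallest positive non-residue mod 2371.

2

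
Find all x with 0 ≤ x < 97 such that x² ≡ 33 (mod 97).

18, 79

97 ≡ 1 (mod 4), so we find a root by search.
Trying successive values, 18² = 324 ≡ 33 (mod 97). The other root is 97 − 18 = 79.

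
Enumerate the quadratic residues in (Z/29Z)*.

1, 4, 5, 6, 7, 9, 13, 16, 20, 22, 23, 24, 25, 28

Square k = 1,…,14 (k and 29−k give the same square):
1²=1, 2²=4, 3²=9, 4²=16, 5²=25, 6²≡7, 7²≡20, 8²≡6, 9²≡23, 10²≡13, 11²≡5, 12²≡28, 13²≡24, 14²≡22 (mod 29).
So the quadratic residues mod 29 are {1, 4, 5, 6, 7, 9, 13, 16, 20, 22, 23, 24, 25, 28}.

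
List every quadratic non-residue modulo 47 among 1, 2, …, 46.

Square k = 1,…,23 (k and 47−k give the same square):
1²=1, 2²=4, 3²=9, 4²=16, 5²=25, 6²=36, 7²≡2, 8²≡17, 9²≡34, 10²≡6, 11²≡27, 12²≡3, 13²≡28, 14²≡8, 15²≡37, 16²≡21, 17²≡7, 18²≡42, 19²≡32, 20²≡24, 21²≡18, 22²≡14, 23²≡12 (mod 47).
The residues are {1, 2, 3, 4, 6, 7, 8, 9, 12, 14, 16, 17, 18, 21, 24, 25, 27, 28, 32, 34, 36, 37, 42}; the non-residues are the remaining 23 nonzero classes.

5 10 11 13 15 19 20 22 23 26 29 30 31 33 35 38 39 40 41 43 44 45 46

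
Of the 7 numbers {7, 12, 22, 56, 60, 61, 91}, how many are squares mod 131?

5

(7/131) = +1 → QR.
(12/131) = +1 → QR.
(22/131) = -1 → non-residue.
(56/131) = -1 → non-residue.
(60/131) = +1 → QR.
(61/131) = +1 → QR.
(91/131) = +1 → QR.
Total quadratic residues among the 7: 5.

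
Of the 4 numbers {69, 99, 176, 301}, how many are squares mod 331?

1

(69/331) = +1 → QR.
(99/331) = -1 → non-residue.
(176/331) = -1 → non-residue.
(301/331) = -1 → non-residue.
Total quadratic residues among the 4: 1.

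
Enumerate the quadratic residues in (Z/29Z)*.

1, 4, 5, 6, 7, 9, 13, 16, 20, 22, 23, 24, 25, 28

Square k = 1,…,14 (k and 29−k give the same square):
1²=1, 2²=4, 3²=9, 4²=16, 5²=25, 6²≡7, 7²≡20, 8²≡6, 9²≡23, 10²≡13, 11²≡5, 12²≡28, 13²≡24, 14²≡22 (mod 29).
So the quadratic residues mod 29 are {1, 4, 5, 6, 7, 9, 13, 16, 20, 22, 23, 24, 25, 28}.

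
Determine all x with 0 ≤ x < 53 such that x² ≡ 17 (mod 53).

21, 32

53 ≡ 1 (mod 4), so we find a root by search.
Trying successive values, 21² = 441 ≡ 17 (mod 53). The other root is 53 − 21 = 32.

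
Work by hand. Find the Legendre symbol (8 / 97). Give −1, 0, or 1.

Euler's criterion: (8/97) ≡ 8^48 (mod 97).
8^2 ≡ 64 (mod 97)
8^4 ≡ 22 (mod 97)
8^8 ≡ 96 (mod 97)
8^16 ≡ 1 (mod 97)
8^32 ≡ 1 (mod 97)
8^48 = 8^(32+16) ≡ 1 (mod 97).
Result is 1, so (8/97) = 1.

1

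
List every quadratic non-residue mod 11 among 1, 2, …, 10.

2 6 7 8 10

Square k = 1,…,5 (k and 11−k give the same square):
1²=1, 2²=4, 3²=9, 4²≡5, 5²≡3 (mod 11).
The residues are {1, 3, 4, 5, 9}; the non-residues are the remaining 5 nonzero classes.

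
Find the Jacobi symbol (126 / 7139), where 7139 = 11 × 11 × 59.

Pull out 2: since 7139 ≡ 3 (mod 8), (2/7139) = -1.
Reciprocity: 63 ≡ 3 and 7139 ≡ 3 (mod 4), so (63/7139) = −(7139/63).
Reduce top mod 63: now compute (20/63).
Pull out 2^2: since 63 ≡ 7 (mod 8), (2/63) = +1, so (2/63)^2 = +1.
Reciprocity: 5 ≡ 1 and 63 ≡ 3 (mod 4), so (5/63) = +(63/5).
Reduce top mod 5: now compute (3/5).
Reciprocity: 3 ≡ 3 and 5 ≡ 1 (mod 4), so (3/5) = +(5/3).
Reduce top mod 3: now compute (2/3).
Pull out 2: since 3 ≡ 3 (mod 8), (2/3) = -1.
Reached (1/3) = 1. Collecting the sign flips along the way, the symbol is -1.

-1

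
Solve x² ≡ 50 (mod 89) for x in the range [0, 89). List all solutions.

36, 53

89 ≡ 1 (mod 4), so we find a root by search.
Trying successive values, 36² = 1296 ≡ 50 (mod 89). The other root is 89 − 36 = 53.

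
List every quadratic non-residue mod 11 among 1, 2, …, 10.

Square k = 1,…,5 (k and 11−k give the same square):
1²=1, 2²=4, 3²=9, 4²≡5, 5²≡3 (mod 11).
The residues are {1, 3, 4, 5, 9}; the non-residues are the remaining 5 nonzero classes.

2,6,7,8,10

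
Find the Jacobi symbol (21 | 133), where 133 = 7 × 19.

0

Reciprocity: 21 ≡ 1 and 133 ≡ 1 (mod 4), so (21/133) = +(133/21).
Reduce top mod 21: now compute (7/21).
Reciprocity: 7 ≡ 3 and 21 ≡ 1 (mod 4), so (7/21) = +(21/7).
Reduce top mod 7: now compute (0/7).
Top reduces to 0: gcd > 1, so the symbol is 0.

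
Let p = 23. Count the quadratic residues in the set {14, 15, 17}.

0

(14/23) = -1 → non-residue.
(15/23) = -1 → non-residue.
(17/23) = -1 → non-residue.
Total quadratic residues among the 3: 0.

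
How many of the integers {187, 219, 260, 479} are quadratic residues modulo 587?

2

(187/587) = -1 → non-residue.
(219/587) = +1 → QR.
(260/587) = +1 → QR.
(479/587) = -1 → non-residue.
Total quadratic residues among the 4: 2.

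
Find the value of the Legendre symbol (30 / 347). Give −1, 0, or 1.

Euler's criterion: (30/347) ≡ 30^173 (mod 347).
30^2 ≡ 206 (mod 347)
30^4 ≡ 102 (mod 347)
30^8 ≡ 341 (mod 347)
30^16 ≡ 36 (mod 347)
30^32 ≡ 255 (mod 347)
30^64 ≡ 136 (mod 347)
30^128 ≡ 105 (mod 347)
30^173 = 30^(128+32+8+4+1) ≡ 1 (mod 347).
Result is 1, so (30/347) = 1.

1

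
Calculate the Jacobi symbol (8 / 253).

-1

Pull out 2^3: since 253 ≡ 5 (mod 8), (2/253) = -1, so (2/253)^3 = -1.
Reached (1/253) = 1. Collecting the sign flips along the way, the symbol is -1.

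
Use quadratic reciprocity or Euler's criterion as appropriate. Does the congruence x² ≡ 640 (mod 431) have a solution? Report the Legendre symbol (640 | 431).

First reduce: 640 ≡ 209 (mod 431).
Reciprocity: 209 ≡ 1 and 431 ≡ 3 (mod 4), so (209/431) = +(431/209).
Reduce top mod 209: now compute (13/209).
Reciprocity: 13 ≡ 1 and 209 ≡ 1 (mod 4), so (13/209) = +(209/13).
Reduce top mod 13: now compute (1/13).
Reached (1/13) = 1. Collecting the sign flips along the way, the symbol is +1.

1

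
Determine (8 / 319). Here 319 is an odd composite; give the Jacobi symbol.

1

Pull out 2^3: since 319 ≡ 7 (mod 8), (2/319) = +1, so (2/319)^3 = +1.
Reached (1/319) = 1. Collecting the sign flips along the way, the symbol is +1.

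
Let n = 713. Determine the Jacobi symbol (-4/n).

1

First reduce: -4 ≡ 709 (mod 713).
Reciprocity: 709 ≡ 1 and 713 ≡ 1 (mod 4), so (709/713) = +(713/709).
Reduce top mod 709: now compute (4/709).
Pull out 2^2: since 709 ≡ 5 (mod 8), (2/709) = -1, so (2/709)^2 = +1.
Reached (1/709) = 1. Collecting the sign flips along the way, the symbol is +1.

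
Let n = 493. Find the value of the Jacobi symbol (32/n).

-1

Pull out 2^5: since 493 ≡ 5 (mod 8), (2/493) = -1, so (2/493)^5 = -1.
Reached (1/493) = 1. Collecting the sign flips along the way, the symbol is -1.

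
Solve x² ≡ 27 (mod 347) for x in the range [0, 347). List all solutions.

Since 347 ≡ 3 (mod 4), a square root of 27 is 27^((347+1)/4) = 27^87 mod 347.
Repeated squaring: 27^2≡35, 27^4≡184, 27^8≡197, 27^16≡292, 27^32≡249, 27^64≡235 (mod 347).
27^87 = 27^(64+16+4+2+1) ≡ 285 (mod 347).
Check: 285² = 81225 ≡ 27 (mod 347). The two roots are 62 and 285.

62, 285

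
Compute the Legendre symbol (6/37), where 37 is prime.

Pull out 2: since 37 ≡ 5 (mod 8), (2/37) = -1.
Reciprocity: 3 ≡ 3 and 37 ≡ 1 (mod 4), so (3/37) = +(37/3).
Reduce top mod 3: now compute (1/3).
Reached (1/3) = 1. Collecting the sign flips along the way, the symbol is -1.

-1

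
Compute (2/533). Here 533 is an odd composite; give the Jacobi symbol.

-1

Pull out 2: since 533 ≡ 5 (mod 8), (2/533) = -1.
Reached (1/533) = 1. Collecting the sign flips along the way, the symbol is -1.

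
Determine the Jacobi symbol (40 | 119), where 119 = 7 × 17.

1

Pull out 2^3: since 119 ≡ 7 (mod 8), (2/119) = +1, so (2/119)^3 = +1.
Reciprocity: 5 ≡ 1 and 119 ≡ 3 (mod 4), so (5/119) = +(119/5).
Reduce top mod 5: now compute (4/5).
Pull out 2^2: since 5 ≡ 5 (mod 8), (2/5) = -1, so (2/5)^2 = +1.
Reached (1/5) = 1. Collecting the sign flips along the way, the symbol is +1.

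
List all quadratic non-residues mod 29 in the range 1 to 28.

2,3,8,10,11,12,14,15,17,18,19,21,26,27

Square k = 1,…,14 (k and 29−k give the same square):
1²=1, 2²=4, 3²=9, 4²=16, 5²=25, 6²≡7, 7²≡20, 8²≡6, 9²≡23, 10²≡13, 11²≡5, 12²≡28, 13²≡24, 14²≡22 (mod 29).
The residues are {1, 4, 5, 6, 7, 9, 13, 16, 20, 22, 23, 24, 25, 28}; the non-residues are the remaining 14 nonzero classes.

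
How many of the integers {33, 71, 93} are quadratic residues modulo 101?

2

(33/101) = +1 → QR.
(71/101) = +1 → QR.
(93/101) = -1 → non-residue.
Total quadratic residues among the 3: 2.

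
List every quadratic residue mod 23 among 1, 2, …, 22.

Square k = 1,…,11 (k and 23−k give the same square):
1²=1, 2²=4, 3²=9, 4²=16, 5²≡2, 6²≡13, 7²≡3, 8²≡18, 9²≡12, 10²≡8, 11²≡6 (mod 23).
So the quadratic residues mod 23 are {1, 2, 3, 4, 6, 8, 9, 12, 13, 16, 18}.

1 2 3 4 6 8 9 12 13 16 18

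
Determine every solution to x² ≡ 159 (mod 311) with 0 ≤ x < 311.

45, 266

Since 311 ≡ 3 (mod 4), a square root of 159 is 159^((311+1)/4) = 159^78 mod 311.
Repeated squaring: 159^2≡90, 159^4≡14, 159^8≡196, 159^16≡163, 159^32≡134, 159^64≡229 (mod 311).
159^78 = 159^(64+8+4+2) ≡ 45 (mod 311).
Check: 45² = 2025 ≡ 159 (mod 311). The two roots are 45 and 266.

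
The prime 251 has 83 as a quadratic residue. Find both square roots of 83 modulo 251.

121, 130

Since 251 ≡ 3 (mod 4), a square root of 83 is 83^((251+1)/4) = 83^63 mod 251.
Repeated squaring: 83^2≡112, 83^4≡245, 83^8≡36, 83^16≡41, 83^32≡175 (mod 251).
83^63 = 83^(32+16+8+4+2+1) ≡ 121 (mod 251).
Check: 121² = 14641 ≡ 83 (mod 251). The two roots are 121 and 130.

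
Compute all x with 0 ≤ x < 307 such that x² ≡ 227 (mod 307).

29, 278

Since 307 ≡ 3 (mod 4), a square root of 227 is 227^((307+1)/4) = 227^77 mod 307.
Repeated squaring: 227^2≡260, 227^4≡60, 227^8≡223, 227^16≡302, 227^32≡25, 227^64≡11 (mod 307).
227^77 = 227^(64+8+4+1) ≡ 278 (mod 307).
Check: 278² = 77284 ≡ 227 (mod 307). The two roots are 29 and 278.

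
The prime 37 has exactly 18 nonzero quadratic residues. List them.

Square k = 1,…,18 (k and 37−k give the same square):
1²=1, 2²=4, 3²=9, 4²=16, 5²=25, 6²=36, 7²≡12, 8²≡27, 9²≡7, 10²≡26, 11²≡10, 12²≡33, 13²≡21, 14²≡11, 15²≡3, 16²≡34, 17²≡30, 18²≡28 (mod 37).
So the quadratic residues mod 37 are {1, 3, 4, 7, 9, 10, 11, 12, 16, 21, 25, 26, 27, 28, 30, 33, 34, 36}.

1 3 4 7 9 10 11 12 16 21 25 26 27 28 30 33 34 36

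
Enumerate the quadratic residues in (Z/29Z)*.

Square k = 1,…,14 (k and 29−k give the same square):
1²=1, 2²=4, 3²=9, 4²=16, 5²=25, 6²≡7, 7²≡20, 8²≡6, 9²≡23, 10²≡13, 11²≡5, 12²≡28, 13²≡24, 14²≡22 (mod 29).
So the quadratic residues mod 29 are {1, 4, 5, 6, 7, 9, 13, 16, 20, 22, 23, 24, 25, 28}.

1, 4, 5, 6, 7, 9, 13, 16, 20, 22, 23, 24, 25, 28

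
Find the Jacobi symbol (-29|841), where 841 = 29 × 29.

0

First reduce: -29 ≡ 812 (mod 841).
Pull out 2^2: since 841 ≡ 1 (mod 8), (2/841) = +1, so (2/841)^2 = +1.
Reciprocity: 203 ≡ 3 and 841 ≡ 1 (mod 4), so (203/841) = +(841/203).
Reduce top mod 203: now compute (29/203).
Reciprocity: 29 ≡ 1 and 203 ≡ 3 (mod 4), so (29/203) = +(203/29).
Reduce top mod 29: now compute (0/29).
Top reduces to 0: gcd > 1, so the symbol is 0.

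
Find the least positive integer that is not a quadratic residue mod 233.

3

(2/233) = +1, so 2 is a residue.
(3/233) = −1, so 3 is the smallest positive non-residue mod 233.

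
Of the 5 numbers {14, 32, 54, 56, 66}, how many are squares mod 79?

1

(14/79) = -1 → non-residue.
(32/79) = +1 → QR.
(54/79) = -1 → non-residue.
(56/79) = -1 → non-residue.
(66/79) = -1 → non-residue.
Total quadratic residues among the 5: 1.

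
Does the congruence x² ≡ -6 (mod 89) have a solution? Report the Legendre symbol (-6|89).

-1

Euler's criterion: (-6/89) ≡ 83^44 (mod 89).
83^2 ≡ 36 (mod 89)
83^4 ≡ 50 (mod 89)
83^8 ≡ 8 (mod 89)
83^16 ≡ 64 (mod 89)
83^32 ≡ 2 (mod 89)
83^44 = 83^(32+8+4) ≡ 88 (mod 89).
Result is 88 ≡ −1, so (-6/89) = −1.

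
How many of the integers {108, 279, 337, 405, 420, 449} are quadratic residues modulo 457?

(108/457) = +1 → QR.
(279/457) = -1 → non-residue.
(337/457) = -1 → non-residue.
(405/457) = -1 → non-residue.
(420/457) = -1 → non-residue.
(449/457) = +1 → QR.
Total quadratic residues among the 6: 2.

2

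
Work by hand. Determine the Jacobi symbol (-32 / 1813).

First reduce: -32 ≡ 1781 (mod 1813).
Reciprocity: 1781 ≡ 1 and 1813 ≡ 1 (mod 4), so (1781/1813) = +(1813/1781).
Reduce top mod 1781: now compute (32/1781).
Pull out 2^5: since 1781 ≡ 5 (mod 8), (2/1781) = -1, so (2/1781)^5 = -1.
Reached (1/1781) = 1. Collecting the sign flips along the way, the symbol is -1.

-1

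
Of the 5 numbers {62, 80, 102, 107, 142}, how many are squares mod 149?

4

(62/149) = -1 → non-residue.
(80/149) = +1 → QR.
(102/149) = +1 → QR.
(107/149) = +1 → QR.
(142/149) = +1 → QR.
Total quadratic residues among the 5: 4.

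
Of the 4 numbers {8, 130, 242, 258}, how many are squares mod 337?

3

(8/337) = +1 → QR.
(130/337) = -1 → non-residue.
(242/337) = +1 → QR.
(258/337) = +1 → QR.
Total quadratic residues among the 4: 3.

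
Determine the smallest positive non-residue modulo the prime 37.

(2/37) = −1, so 2 is the smallest positive non-residue mod 37.

2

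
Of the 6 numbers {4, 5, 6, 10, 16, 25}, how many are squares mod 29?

(4/29) = +1 → QR.
(5/29) = +1 → QR.
(6/29) = +1 → QR.
(10/29) = -1 → non-residue.
(16/29) = +1 → QR.
(25/29) = +1 → QR.
Total quadratic residues among the 6: 5.

5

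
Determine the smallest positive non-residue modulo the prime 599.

7

(2/599) = +1, so 2 is a residue.
(3/599) = +1, so 3 is a residue.
(4/599) = +1, so 4 is a residue.
(5/599) = +1, so 5 is a residue.
(6/599) = +1, so 6 is a residue.
(7/599) = −1, so 7 is the smallest positive non-residue mod 599.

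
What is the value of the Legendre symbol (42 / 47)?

1

Euler's criterion: (42/47) ≡ 42^23 (mod 47).
42^2 ≡ 25 (mod 47)
42^4 ≡ 14 (mod 47)
42^8 ≡ 8 (mod 47)
42^16 ≡ 17 (mod 47)
42^23 = 42^(16+4+2+1) ≡ 1 (mod 47).
Result is 1, so (42/47) = 1.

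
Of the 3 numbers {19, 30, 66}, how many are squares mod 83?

(19/83) = -1 → non-residue.
(30/83) = +1 → QR.
(66/83) = -1 → non-residue.
Total quadratic residues among the 3: 1.

1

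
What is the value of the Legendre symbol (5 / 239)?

Reciprocity: 5 ≡ 1 and 239 ≡ 3 (mod 4), so (5/239) = +(239/5).
Reduce top mod 5: now compute (4/5).
Pull out 2^2: since 5 ≡ 5 (mod 8), (2/5) = -1, so (2/5)^2 = +1.
Reached (1/5) = 1. Collecting the sign flips along the way, the symbol is +1.

1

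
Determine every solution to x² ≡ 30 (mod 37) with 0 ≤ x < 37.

37 ≡ 1 (mod 4), so we find a root by search.
Trying successive values, 17² = 289 ≡ 30 (mod 37). The other root is 37 − 17 = 20.

17, 20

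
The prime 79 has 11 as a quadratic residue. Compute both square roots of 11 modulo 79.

13, 66

Since 79 ≡ 3 (mod 4), a square root of 11 is 11^((79+1)/4) = 11^20 mod 79.
Repeated squaring: 11^2≡42, 11^4≡26, 11^8≡44, 11^16≡40 (mod 79).
11^20 = 11^(16+4) ≡ 13 (mod 79).
Check: 13² = 169 ≡ 11 (mod 79). The two roots are 13 and 66.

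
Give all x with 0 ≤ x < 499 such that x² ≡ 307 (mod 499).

Since 499 ≡ 3 (mod 4), a square root of 307 is 307^((499+1)/4) = 307^125 mod 499.
Repeated squaring: 307^2≡437, 307^4≡351, 307^8≡447, 307^16≡209, 307^32≡268, 307^64≡467 (mod 499).
307^125 = 307^(64+32+16+8+4+1) ≡ 263 (mod 499).
Check: 263² = 69169 ≡ 307 (mod 499). The two roots are 236 and 263.

236, 263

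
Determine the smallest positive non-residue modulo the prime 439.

3

(2/439) = +1, so 2 is a residue.
(3/439) = −1, so 3 is the smallest positive non-residue mod 439.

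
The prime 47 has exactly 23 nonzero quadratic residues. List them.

Square k = 1,…,23 (k and 47−k give the same square):
1²=1, 2²=4, 3²=9, 4²=16, 5²=25, 6²=36, 7²≡2, 8²≡17, 9²≡34, 10²≡6, 11²≡27, 12²≡3, 13²≡28, 14²≡8, 15²≡37, 16²≡21, 17²≡7, 18²≡42, 19²≡32, 20²≡24, 21²≡18, 22²≡14, 23²≡12 (mod 47).
So the quadratic residues mod 47 are {1, 2, 3, 4, 6, 7, 8, 9, 12, 14, 16, 17, 18, 21, 24, 25, 27, 28, 32, 34, 36, 37, 42}.

1 2 3 4 6 7 8 9 12 14 16 17 18 21 24 25 27 28 32 34 36 37 42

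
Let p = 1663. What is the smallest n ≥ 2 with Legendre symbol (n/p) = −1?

3

(2/1663) = +1, so 2 is a residue.
(3/1663) = −1, so 3 is the smallest positive non-residue mod 1663.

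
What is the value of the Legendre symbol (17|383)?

1

Euler's criterion: (17/383) ≡ 17^191 (mod 383).
17^2 ≡ 289 (mod 383)
17^4 ≡ 27 (mod 383)
17^8 ≡ 346 (mod 383)
17^16 ≡ 220 (mod 383)
17^32 ≡ 142 (mod 383)
17^64 ≡ 248 (mod 383)
17^128 ≡ 224 (mod 383)
17^191 = 17^(128+32+16+8+4+2+1) ≡ 1 (mod 383).
Result is 1, so (17/383) = 1.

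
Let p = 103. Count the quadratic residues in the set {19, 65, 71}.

1

(19/103) = +1 → QR.
(65/103) = -1 → non-residue.
(71/103) = -1 → non-residue.
Total quadratic residues among the 3: 1.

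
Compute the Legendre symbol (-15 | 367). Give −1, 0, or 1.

First reduce: -15 ≡ 352 (mod 367).
Pull out 2^5: since 367 ≡ 7 (mod 8), (2/367) = +1, so (2/367)^5 = +1.
Reciprocity: 11 ≡ 3 and 367 ≡ 3 (mod 4), so (11/367) = −(367/11).
Reduce top mod 11: now compute (4/11).
Pull out 2^2: since 11 ≡ 3 (mod 8), (2/11) = -1, so (2/11)^2 = +1.
Reached (1/11) = 1. Collecting the sign flips along the way, the symbol is -1.

-1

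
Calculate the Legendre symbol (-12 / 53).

Euler's criterion: (-12/53) ≡ 41^26 (mod 53).
41^2 ≡ 38 (mod 53)
41^4 ≡ 13 (mod 53)
41^8 ≡ 10 (mod 53)
41^16 ≡ 47 (mod 53)
41^26 = 41^(16+8+2) ≡ 52 (mod 53).
Result is 52 ≡ −1, so (-12/53) = −1.

-1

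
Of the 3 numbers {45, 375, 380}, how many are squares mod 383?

(45/383) = -1 → non-residue.
(375/383) = -1 → non-residue.
(380/383) = -1 → non-residue.
Total quadratic residues among the 3: 0.

0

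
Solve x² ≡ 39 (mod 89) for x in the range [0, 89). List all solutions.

22, 67

89 ≡ 1 (mod 4), so we find a root by search.
Trying successive values, 22² = 484 ≡ 39 (mod 89). The other root is 89 − 22 = 67.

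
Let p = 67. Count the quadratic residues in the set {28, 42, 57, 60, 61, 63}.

1

(28/67) = -1 → non-residue.
(42/67) = -1 → non-residue.
(57/67) = -1 → non-residue.
(60/67) = +1 → QR.
(61/67) = -1 → non-residue.
(63/67) = -1 → non-residue.
Total quadratic residues among the 6: 1.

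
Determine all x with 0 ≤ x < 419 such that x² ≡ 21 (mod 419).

Since 419 ≡ 3 (mod 4), a square root of 21 is 21^((419+1)/4) = 21^105 mod 419.
Repeated squaring: 21^2≡22, 21^4≡65, 21^8≡35, 21^16≡387, 21^32≡186, 21^64≡238 (mod 419).
21^105 = 21^(64+32+8+1) ≡ 373 (mod 419).
Check: 373² = 139129 ≡ 21 (mod 419). The two roots are 46 and 373.

46, 373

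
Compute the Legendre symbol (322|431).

Euler's criterion: (322/431) ≡ 322^215 (mod 431).
322^2 ≡ 244 (mod 431)
322^4 ≡ 58 (mod 431)
322^8 ≡ 347 (mod 431)
322^16 ≡ 160 (mod 431)
322^32 ≡ 171 (mod 431)
322^64 ≡ 364 (mod 431)
322^128 ≡ 179 (mod 431)
322^215 = 322^(128+64+16+4+2+1) ≡ 430 (mod 431).
Result is 430 ≡ −1, so (322/431) = −1.

-1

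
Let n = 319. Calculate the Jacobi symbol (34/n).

Pull out 2: since 319 ≡ 7 (mod 8), (2/319) = +1.
Reciprocity: 17 ≡ 1 and 319 ≡ 3 (mod 4), so (17/319) = +(319/17).
Reduce top mod 17: now compute (13/17).
Reciprocity: 13 ≡ 1 and 17 ≡ 1 (mod 4), so (13/17) = +(17/13).
Reduce top mod 13: now compute (4/13).
Pull out 2^2: since 13 ≡ 5 (mod 8), (2/13) = -1, so (2/13)^2 = +1.
Reached (1/13) = 1. Collecting the sign flips along the way, the symbol is +1.

1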